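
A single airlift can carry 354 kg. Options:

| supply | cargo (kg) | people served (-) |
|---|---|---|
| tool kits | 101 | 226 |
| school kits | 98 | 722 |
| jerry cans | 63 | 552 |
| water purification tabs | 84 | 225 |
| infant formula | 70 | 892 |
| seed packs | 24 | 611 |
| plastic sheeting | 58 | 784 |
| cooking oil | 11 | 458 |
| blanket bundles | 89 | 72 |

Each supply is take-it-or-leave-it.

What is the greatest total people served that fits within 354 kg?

4019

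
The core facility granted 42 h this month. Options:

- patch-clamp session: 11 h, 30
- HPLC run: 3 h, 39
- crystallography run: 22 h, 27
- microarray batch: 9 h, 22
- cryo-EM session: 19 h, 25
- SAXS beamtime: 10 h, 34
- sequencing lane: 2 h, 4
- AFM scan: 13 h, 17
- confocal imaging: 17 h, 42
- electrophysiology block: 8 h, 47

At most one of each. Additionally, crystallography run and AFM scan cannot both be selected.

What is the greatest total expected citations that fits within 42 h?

Taking patch-clamp session + HPLC run + microarray batch + SAXS beamtime + electrophysiology block: 41 h used, 172 in expected citations.

172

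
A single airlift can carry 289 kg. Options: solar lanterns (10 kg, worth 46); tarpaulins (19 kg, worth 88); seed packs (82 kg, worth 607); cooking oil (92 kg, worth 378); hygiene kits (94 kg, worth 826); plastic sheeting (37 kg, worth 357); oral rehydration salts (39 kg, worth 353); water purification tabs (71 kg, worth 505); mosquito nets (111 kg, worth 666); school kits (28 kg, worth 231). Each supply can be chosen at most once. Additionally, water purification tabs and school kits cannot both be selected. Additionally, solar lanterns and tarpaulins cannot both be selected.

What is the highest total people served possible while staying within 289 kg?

2374

Ranking by ratio (people served/kg): plastic sheeting 9.65, oral rehydration salts 9.05, hygiene kits 8.79, school kits 8.25.
Taking seed packs + hygiene kits + plastic sheeting + oral rehydration salts + school kits: 280 kg used, 2374 in people served.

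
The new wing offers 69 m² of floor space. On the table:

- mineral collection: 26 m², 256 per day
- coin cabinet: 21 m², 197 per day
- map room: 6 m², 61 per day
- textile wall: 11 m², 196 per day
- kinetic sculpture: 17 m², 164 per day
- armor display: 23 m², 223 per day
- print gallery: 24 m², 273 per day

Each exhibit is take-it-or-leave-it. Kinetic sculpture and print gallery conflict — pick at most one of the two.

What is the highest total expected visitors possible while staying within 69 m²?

786

Taking mineral collection + map room + textile wall + print gallery: 67 m² used, 786 in expected visitors.
Runner-up map room + textile wall + armor display + print gallery tops out at 753.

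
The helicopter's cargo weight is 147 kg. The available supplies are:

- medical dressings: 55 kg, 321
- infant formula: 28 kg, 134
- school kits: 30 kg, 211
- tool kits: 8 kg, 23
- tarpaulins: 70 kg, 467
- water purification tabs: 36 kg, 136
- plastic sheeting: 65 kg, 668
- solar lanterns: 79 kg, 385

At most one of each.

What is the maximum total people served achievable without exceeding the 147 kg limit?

A density-first pass picks infant formula + school kits + tool kits + plastic sheeting — 1036 at 131 kg.
Dropping infant formula and school kits frees 58 kg; slotting in tarpaulins (70 kg) lifts the total to 1158 at 143 kg.
Every other selection either busts 147 kg or fails to beat 1158.

1158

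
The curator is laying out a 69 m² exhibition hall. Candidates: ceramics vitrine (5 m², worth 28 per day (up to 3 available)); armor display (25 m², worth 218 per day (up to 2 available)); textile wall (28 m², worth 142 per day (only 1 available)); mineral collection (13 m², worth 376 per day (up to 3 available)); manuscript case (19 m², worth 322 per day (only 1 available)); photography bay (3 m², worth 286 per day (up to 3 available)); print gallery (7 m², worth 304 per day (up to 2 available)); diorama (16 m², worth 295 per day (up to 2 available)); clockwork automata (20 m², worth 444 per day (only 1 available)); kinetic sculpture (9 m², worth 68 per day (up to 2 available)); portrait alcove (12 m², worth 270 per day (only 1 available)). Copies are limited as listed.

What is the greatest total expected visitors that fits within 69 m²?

2662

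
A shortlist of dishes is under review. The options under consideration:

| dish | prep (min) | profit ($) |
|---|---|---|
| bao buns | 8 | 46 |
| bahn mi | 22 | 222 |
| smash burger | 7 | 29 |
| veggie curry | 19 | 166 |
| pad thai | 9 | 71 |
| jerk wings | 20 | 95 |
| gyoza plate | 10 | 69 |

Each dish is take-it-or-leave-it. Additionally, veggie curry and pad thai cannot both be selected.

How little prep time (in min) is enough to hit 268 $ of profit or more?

30

Look for the lowest-prep combination reaching 268.
bao buns + bahn mi reaches 268 using 30 min.
Any bundle with less than 30 min falls short of 268.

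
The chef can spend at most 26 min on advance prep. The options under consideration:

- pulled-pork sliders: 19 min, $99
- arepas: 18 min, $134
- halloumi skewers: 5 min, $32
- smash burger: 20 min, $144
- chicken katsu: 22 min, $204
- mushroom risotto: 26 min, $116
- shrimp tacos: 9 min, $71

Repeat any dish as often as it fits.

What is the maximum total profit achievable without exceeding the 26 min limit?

204

By profit per min: chicken katsu 9.27, shrimp tacos 7.89, arepas 7.44 lead.
Chicken katsu uses 22 of the 26 min and totals 204.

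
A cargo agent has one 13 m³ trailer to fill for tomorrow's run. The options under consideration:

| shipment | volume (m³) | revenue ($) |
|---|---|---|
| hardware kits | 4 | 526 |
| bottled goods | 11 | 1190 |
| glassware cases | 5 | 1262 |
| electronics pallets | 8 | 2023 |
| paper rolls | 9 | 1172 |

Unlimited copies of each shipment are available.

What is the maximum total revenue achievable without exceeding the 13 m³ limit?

The ratio ordering already packs tightly: glassware cases + electronics pallets, 13 m³, 3285.
No other feasible combination exceeds 3285.

3285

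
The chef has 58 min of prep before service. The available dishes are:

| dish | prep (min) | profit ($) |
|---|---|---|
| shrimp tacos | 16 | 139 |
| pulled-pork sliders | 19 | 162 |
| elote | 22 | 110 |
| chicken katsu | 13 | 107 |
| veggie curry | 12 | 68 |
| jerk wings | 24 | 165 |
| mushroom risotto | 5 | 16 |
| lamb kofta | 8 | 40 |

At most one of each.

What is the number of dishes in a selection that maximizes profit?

Optimal total is 448.
For example shrimp tacos + pulled-pork sliders + chicken katsu + lamb kofta achieves it, using 56 min.
All optima have 4 dishes.

4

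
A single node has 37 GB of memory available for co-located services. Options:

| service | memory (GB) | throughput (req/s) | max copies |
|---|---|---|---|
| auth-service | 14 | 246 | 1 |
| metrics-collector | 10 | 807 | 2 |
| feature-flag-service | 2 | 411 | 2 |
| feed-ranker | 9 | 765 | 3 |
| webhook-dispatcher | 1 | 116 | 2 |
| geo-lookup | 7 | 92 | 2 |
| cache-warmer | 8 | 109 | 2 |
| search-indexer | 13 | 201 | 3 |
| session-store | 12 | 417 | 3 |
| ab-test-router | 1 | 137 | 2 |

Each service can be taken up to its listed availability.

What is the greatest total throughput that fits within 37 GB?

Taking the top-ratio services first gives 2×feature-flag-service + 3×feed-ranker + 2×webhook-dispatcher + 2×ab-test-router for 3623 (35 GB).
Dropping 2×feed-ranker frees 18 GB; slotting in 2×metrics-collector (20 GB) lifts the total to 3707 at 37 GB.
Every other selection either busts 37 GB or exceeds an availability limit or fails to beat 3707.

3707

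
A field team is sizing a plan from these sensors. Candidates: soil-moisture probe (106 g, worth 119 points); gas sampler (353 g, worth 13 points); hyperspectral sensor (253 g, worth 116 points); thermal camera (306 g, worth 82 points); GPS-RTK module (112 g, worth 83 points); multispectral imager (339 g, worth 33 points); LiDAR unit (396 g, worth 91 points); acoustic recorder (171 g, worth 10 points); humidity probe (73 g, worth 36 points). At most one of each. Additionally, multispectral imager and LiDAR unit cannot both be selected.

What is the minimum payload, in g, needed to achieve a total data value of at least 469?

Need the lightest bundle worth ≥ 469.
Taking soil-moisture probe + hyperspectral sensor + thermal camera + GPS-RTK module + LiDAR unit gives 491 (≥ 469) for 1173 g.
Below 1173 g the best achievable stays under 469.

1173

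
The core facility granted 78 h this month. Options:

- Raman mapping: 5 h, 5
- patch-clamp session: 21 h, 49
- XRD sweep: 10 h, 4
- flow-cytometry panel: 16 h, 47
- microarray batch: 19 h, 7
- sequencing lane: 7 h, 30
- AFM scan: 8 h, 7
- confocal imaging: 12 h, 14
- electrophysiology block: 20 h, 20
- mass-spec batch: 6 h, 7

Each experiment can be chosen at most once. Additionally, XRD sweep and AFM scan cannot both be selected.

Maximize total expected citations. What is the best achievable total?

160

Filling by ratio: Raman mapping + patch-clamp session + flow-cytometry panel + sequencing lane + AFM scan + confocal imaging + mass-spec batch for 159, with 3 h left unused.
Replace Raman mapping and AFM scan and mass-spec batch with electrophysiology block: the trade gains 1 net, giving 160 at 76 h.
That's the maximum — no feasible swap from here does better than 160.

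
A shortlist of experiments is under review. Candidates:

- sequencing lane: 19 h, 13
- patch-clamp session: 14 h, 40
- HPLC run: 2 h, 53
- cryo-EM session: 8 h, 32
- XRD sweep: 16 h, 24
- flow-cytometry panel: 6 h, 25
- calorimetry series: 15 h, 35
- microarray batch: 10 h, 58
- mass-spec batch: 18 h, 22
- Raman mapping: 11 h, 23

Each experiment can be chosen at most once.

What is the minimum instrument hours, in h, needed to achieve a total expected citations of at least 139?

20

Need the lightest bundle worth ≥ 139.
Taking HPLC run + cryo-EM session + microarray batch gives 143 (≥ 139) for 20 h.
No combination under 20 h hits 139.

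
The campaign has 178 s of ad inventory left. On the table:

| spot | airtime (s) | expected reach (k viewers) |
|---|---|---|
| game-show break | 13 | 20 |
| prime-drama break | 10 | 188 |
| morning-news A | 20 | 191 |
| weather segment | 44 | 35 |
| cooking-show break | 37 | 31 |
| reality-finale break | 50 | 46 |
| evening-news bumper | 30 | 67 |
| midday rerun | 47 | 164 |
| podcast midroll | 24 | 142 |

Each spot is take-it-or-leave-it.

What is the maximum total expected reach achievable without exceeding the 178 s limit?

By expected reach per s: prime-drama break 18.80, morning-news A 9.55, podcast midroll 5.92 lead.
A density-first pass picks game-show break + prime-drama break + morning-news A + evening-news bumper + midday rerun + podcast midroll — 772 at 144 s.
The 13 s tied up in game-show break is better spent on weather segment — total rises to 787 (175 s).
Runner-up prime-drama break + morning-news A + cooking-show break + evening-news bumper + midday rerun + podcast midroll tops out at 783.

787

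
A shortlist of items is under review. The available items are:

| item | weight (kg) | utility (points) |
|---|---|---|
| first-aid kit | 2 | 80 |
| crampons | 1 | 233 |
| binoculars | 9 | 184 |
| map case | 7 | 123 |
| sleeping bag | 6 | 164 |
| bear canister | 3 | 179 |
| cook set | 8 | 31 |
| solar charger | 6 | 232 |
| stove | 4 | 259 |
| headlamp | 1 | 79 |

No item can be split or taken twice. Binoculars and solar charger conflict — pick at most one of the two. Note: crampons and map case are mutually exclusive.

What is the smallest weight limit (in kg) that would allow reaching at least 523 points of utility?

Look for the lowest-weight combination reaching 523.
Taking crampons + stove + headlamp gives 571 (≥ 523) for 6 kg.
Any bundle with less than 6 kg falls short of 523.

6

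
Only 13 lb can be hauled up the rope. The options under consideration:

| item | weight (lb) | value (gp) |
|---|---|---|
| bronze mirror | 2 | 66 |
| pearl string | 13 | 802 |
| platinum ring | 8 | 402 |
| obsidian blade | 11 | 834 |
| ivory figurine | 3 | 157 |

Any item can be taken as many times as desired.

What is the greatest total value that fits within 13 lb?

900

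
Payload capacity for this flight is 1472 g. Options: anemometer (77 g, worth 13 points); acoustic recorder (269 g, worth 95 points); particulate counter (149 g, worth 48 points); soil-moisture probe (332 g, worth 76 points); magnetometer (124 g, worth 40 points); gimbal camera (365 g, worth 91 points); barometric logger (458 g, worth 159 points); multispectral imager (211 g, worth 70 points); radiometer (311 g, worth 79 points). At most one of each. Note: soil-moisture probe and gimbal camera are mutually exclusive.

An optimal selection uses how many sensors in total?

5

Best achievable data value is 463.
One optimal bundle: acoustic recorder + particulate counter + gimbal camera + barometric logger + multispectral imager (1452 g).
Every optimal selection uses 5 sensors.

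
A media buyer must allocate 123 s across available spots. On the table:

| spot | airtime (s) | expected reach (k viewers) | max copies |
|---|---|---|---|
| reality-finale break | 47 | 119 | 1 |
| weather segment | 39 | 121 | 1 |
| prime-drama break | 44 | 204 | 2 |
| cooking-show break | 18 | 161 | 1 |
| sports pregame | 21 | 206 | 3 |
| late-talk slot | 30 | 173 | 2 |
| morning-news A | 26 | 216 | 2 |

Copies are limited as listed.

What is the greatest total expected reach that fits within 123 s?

Taking the top-ratio spots first gives cooking-show break + 3×sports pregame + morning-news A for 995 (107 s).
The 18 s tied up in cooking-show break is better spent on morning-news A — total rises to 1050 (115 s).
The spare 8 s is too small for any remaining spot, and no exchange beats 1050.

1050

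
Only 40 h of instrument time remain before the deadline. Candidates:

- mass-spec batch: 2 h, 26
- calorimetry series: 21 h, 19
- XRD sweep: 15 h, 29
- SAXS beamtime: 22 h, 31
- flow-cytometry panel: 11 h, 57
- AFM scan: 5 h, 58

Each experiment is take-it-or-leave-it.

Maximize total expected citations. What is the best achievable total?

Taking the top-ratio experiments first gives mass-spec batch + XRD sweep + flow-cytometry panel + AFM scan for 170 (33 h).
Replace XRD sweep with SAXS beamtime: the trade gains 2 net, giving 172 at 40 h.
Nothing else within 40 h beats 172.

172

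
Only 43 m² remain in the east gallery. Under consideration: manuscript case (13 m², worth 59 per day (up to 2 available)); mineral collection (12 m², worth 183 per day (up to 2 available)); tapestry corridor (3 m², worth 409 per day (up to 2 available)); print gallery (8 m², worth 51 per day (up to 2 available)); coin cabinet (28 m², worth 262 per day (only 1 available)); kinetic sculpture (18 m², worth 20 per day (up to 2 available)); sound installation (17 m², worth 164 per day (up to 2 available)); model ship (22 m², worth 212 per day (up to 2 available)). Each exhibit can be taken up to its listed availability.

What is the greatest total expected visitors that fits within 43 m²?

1243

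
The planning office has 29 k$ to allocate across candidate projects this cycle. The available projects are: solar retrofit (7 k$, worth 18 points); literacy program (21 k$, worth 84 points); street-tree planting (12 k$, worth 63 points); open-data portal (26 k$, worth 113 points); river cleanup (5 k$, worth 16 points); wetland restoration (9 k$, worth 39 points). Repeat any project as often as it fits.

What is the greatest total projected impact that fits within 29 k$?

The ratio ordering already packs tightly: 2×street-tree planting + river cleanup, 29 k$, 142.

142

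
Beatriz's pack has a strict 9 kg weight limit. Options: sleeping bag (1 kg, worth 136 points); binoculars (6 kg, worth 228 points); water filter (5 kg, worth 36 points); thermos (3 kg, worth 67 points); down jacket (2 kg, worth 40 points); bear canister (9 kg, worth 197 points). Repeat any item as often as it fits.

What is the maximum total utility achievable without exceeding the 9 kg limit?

Ranking by ratio (utility/kg): sleeping bag 136.00, binoculars 38.00, thermos 22.33, bear canister 21.89.
Taking 9×sleeping bag: 9 kg used, 1224 in utility.
Nothing else within 9 kg beats 1224.

1224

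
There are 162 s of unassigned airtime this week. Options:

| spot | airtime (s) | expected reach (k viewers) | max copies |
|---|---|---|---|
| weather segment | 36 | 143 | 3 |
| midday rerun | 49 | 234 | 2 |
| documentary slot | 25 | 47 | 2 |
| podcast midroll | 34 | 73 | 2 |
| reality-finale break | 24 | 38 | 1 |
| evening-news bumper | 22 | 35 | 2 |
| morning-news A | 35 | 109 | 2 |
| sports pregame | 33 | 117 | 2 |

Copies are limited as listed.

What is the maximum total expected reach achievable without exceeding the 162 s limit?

663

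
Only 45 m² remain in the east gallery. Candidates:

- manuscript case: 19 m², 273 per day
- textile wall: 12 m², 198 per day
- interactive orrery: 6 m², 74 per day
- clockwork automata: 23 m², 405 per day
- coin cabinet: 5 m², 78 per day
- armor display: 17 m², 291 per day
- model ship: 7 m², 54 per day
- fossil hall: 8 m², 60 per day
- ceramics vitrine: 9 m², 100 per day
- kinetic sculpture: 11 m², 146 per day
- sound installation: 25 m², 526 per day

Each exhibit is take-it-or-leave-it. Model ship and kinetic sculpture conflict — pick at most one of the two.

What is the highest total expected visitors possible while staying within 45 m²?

Armor display + sound installation uses 42 of the 45 m² and totals 817.
Next best is textile wall + coin cabinet + sound installation at 802 (42 m²) — short by 15.

817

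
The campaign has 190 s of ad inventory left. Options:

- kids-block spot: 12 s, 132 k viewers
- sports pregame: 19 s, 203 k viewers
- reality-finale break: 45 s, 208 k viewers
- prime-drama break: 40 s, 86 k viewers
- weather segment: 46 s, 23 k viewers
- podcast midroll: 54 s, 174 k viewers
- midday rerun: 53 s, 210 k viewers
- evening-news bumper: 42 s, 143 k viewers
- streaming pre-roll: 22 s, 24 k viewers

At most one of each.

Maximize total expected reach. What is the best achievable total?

927

Greedy by ratio would take kids-block spot + sports pregame + reality-finale break + midday rerun + evening-news bumper: 171 s used, total 896.
The 42 s tied up in evening-news bumper is better spent on podcast midroll — total rises to 927 (183 s).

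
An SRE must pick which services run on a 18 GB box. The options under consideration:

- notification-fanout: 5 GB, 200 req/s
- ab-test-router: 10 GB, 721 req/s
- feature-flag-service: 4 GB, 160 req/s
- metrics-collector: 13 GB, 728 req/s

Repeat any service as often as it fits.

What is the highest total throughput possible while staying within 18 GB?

1041

Taking the top-ratio services first gives notification-fanout + ab-test-router for 921 (15 GB).
Replace notification-fanout with 2×feature-flag-service: the trade gains 120 net, giving 1041 at 18 GB.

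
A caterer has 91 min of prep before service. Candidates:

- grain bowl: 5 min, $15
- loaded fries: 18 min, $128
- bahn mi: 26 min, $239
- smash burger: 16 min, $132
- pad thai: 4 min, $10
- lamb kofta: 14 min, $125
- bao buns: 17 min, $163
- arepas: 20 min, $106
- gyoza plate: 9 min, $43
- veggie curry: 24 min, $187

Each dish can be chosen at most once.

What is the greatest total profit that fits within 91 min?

787

Taking loaded fries + bahn mi + smash burger + lamb kofta + bao buns: 91 min used, 787 in profit.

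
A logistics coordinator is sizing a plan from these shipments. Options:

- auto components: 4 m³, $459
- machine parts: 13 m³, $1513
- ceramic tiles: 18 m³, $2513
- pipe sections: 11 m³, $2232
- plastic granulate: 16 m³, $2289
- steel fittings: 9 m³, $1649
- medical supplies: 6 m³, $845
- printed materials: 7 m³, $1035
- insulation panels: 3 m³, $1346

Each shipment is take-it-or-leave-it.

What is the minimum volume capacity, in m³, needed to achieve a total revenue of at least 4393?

20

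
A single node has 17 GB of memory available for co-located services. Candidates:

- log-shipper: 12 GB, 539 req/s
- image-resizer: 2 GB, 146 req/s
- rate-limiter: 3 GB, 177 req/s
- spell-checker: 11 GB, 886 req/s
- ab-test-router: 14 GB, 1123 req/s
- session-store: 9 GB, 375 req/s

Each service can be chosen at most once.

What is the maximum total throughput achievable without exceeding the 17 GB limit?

Taking the top-ratio services first gives image-resizer + rate-limiter + spell-checker for 1209 (16 GB).
Dropping image-resizer and spell-checker frees 13 GB; slotting in ab-test-router (14 GB) lifts the total to 1300 at 17 GB.

1300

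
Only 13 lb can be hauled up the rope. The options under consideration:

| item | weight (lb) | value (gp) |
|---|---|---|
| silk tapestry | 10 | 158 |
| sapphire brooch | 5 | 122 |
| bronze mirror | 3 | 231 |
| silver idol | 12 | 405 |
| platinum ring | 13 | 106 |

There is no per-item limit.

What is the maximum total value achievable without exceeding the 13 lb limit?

The ratio ordering already packs tightly: 4×bronze mirror, 12 lb, 924.
The spare 1 lb is too small for any remaining item, and no exchange beats 924.

924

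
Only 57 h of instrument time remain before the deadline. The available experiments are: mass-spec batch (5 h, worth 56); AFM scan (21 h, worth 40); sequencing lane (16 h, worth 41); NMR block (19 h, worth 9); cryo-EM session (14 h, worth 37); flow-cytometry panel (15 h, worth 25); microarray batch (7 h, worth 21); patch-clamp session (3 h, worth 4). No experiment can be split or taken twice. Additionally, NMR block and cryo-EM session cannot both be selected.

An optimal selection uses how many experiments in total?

5

Optimal total is 180.
One optimal bundle: mass-spec batch + sequencing lane + cryo-EM session + flow-cytometry panel + microarray batch (57 h).
Every optimal selection uses 5 experiments.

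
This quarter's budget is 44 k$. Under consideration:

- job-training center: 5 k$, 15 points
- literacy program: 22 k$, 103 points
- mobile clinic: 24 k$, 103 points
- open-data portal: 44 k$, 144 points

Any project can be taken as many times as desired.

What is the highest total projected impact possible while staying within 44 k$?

206

Ranking by ratio (projected impact/k$): literacy program 4.68, mobile clinic 4.29, open-data portal 3.27, job-training center 3.00.
The ratio ordering already packs tightly: 2×literacy program, 44 k$, 206.
Nothing else within 44 k$ beats 206.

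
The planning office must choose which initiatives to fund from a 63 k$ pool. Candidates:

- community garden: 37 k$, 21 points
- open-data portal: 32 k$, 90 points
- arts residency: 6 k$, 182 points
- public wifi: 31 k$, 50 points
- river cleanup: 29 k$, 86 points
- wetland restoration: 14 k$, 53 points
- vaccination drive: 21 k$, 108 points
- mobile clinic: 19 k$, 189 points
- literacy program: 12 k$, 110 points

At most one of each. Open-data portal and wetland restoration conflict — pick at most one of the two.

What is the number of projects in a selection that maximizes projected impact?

4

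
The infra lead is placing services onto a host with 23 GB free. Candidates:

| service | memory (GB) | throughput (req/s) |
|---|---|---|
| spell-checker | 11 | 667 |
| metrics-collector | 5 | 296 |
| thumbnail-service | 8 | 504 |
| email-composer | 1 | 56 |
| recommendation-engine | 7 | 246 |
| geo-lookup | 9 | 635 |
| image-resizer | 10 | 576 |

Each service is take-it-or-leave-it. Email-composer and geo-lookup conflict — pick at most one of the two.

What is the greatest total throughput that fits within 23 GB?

1435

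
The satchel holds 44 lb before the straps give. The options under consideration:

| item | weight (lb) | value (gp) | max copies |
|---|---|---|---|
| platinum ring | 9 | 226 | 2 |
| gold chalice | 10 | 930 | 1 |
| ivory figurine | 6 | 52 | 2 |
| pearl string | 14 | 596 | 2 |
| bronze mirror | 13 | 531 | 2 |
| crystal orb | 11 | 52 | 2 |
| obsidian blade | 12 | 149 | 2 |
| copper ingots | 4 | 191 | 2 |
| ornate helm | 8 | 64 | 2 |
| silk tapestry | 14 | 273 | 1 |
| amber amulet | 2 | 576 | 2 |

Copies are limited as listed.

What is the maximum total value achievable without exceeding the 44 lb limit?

Density check — amber amulet 288.00, gold chalice 93.00, copper ingots 47.75, pearl string 42.57 are the best per lb.
Greedy by ratio would take gold chalice + ivory figurine + pearl string + 2×copper ingots + 2×amber amulet: 42 lb used, total 3112.
Dropping ivory figurine and pearl string and copper ingots frees 24 lb; slotting in 2×bronze mirror (26 lb) lifts the total to 3335 at 44 lb.
No other feasible combination exceeds 3335.

3335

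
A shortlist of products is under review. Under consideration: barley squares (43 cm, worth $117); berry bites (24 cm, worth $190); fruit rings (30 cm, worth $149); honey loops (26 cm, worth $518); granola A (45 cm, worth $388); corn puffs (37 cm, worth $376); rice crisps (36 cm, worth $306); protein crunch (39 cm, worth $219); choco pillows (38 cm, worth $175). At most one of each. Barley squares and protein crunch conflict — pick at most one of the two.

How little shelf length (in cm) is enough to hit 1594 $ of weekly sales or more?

Need the lightest bundle worth ≥ 1594.
Taking berry bites + fruit rings + honey loops + granola A + corn puffs gives 1621 (≥ 1594) for 162 cm.
Below 162 cm the best achievable stays under 1594.

162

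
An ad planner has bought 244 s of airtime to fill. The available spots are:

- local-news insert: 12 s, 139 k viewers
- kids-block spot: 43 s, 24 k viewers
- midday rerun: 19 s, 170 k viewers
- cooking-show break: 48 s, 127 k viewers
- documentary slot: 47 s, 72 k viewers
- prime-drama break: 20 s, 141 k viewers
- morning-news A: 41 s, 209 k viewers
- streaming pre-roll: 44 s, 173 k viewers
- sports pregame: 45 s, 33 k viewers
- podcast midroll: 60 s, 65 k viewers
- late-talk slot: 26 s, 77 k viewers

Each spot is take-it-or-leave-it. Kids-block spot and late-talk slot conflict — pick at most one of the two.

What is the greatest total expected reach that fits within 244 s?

By expected reach per s: local-news insert 11.58, midday rerun 8.95, prime-drama break 7.05 lead.
The ratio ordering already packs tightly: local-news insert + midday rerun + cooking-show break + prime-drama break + morning-news A + streaming pre-roll + late-talk slot, 210 s, 1036.

1036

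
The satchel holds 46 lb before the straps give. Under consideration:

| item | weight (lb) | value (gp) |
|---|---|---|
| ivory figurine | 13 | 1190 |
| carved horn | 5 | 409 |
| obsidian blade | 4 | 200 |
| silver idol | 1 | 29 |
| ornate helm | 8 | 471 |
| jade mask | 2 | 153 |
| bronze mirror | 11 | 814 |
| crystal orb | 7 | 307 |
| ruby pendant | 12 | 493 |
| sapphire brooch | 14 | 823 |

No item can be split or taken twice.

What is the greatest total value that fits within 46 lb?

Filling by ratio: ivory figurine + carved horn + obsidian blade + silver idol + ornate helm + jade mask + bronze mirror for 3266, with 2 lb left unused.
The 12 lb tied up in obsidian blade and ornate helm is better spent on sapphire brooch — total rises to 3418 (46 lb).
Nothing else within 46 lb beats 3418.

3418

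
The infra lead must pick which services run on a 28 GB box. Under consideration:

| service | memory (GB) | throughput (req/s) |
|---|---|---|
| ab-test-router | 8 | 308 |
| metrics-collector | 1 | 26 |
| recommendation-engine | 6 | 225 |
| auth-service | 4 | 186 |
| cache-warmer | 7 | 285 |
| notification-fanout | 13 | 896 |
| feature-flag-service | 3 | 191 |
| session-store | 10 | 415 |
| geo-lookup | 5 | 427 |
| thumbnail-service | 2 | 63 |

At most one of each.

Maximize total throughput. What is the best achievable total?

A density-first pass picks metrics-collector + auth-service + notification-fanout + feature-flag-service + geo-lookup + thumbnail-service — 1789 at 28 GB.
Replace metrics-collector and auth-service and thumbnail-service with cache-warmer: the trade gains 10 net, giving 1799 at 28 GB.
The closest alternative, metrics-collector + auth-service + notification-fanout + feature-flag-service + geo-lookup + thumbnail-service, reaches only 1789.

1799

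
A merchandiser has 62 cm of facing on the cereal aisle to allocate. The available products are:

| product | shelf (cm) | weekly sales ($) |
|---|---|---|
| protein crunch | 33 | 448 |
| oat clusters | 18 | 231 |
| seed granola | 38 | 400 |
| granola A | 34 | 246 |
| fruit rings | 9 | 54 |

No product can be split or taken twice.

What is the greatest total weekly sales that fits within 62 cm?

733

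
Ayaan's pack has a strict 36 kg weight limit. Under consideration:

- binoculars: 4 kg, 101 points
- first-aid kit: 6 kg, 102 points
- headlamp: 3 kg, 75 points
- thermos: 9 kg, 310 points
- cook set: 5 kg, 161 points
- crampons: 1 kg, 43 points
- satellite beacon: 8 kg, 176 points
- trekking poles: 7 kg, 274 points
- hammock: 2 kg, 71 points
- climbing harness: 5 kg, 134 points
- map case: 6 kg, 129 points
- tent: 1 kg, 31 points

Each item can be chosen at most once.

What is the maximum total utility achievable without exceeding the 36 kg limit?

Filling by ratio: binoculars + thermos + cook set + crampons + trekking poles + hammock + climbing harness + tent for 1125, with 2 kg left unused.
Dropping tent frees 1 kg; slotting in headlamp (3 kg) lifts the total to 1169 at 36 kg.
Next best is binoculars + headlamp + thermos + cook set + trekking poles + hammock + climbing harness + tent at 1157 (36 kg) — short by 12.

1169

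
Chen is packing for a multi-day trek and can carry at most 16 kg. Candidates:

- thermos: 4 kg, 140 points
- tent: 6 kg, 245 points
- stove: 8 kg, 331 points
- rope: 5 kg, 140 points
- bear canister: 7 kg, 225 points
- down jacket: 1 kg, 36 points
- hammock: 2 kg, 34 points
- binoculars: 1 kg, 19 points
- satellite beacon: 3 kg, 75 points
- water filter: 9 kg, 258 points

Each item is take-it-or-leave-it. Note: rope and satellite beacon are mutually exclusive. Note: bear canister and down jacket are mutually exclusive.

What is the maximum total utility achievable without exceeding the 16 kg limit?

Ranking by ratio (utility/kg): stove 41.38, tent 40.83, down jacket 36.00.
Taking tent + stove + down jacket + binoculars: 16 kg used, 631 in utility.
Nothing else feasible within 16 kg beats 631.

631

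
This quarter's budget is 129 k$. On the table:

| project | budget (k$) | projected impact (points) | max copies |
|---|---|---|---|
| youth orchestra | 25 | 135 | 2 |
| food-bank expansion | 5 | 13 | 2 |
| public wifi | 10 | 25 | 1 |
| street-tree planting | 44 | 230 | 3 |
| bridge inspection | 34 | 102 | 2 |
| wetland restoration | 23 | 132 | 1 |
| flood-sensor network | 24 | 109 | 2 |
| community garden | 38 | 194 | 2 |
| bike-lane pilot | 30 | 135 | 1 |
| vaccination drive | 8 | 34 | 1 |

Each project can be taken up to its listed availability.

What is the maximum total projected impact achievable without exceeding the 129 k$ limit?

Greedy by ratio would take 2×youth orchestra + street-tree planting + wetland restoration + vaccination drive: 125 k$ used, total 666.
A better packing is youth orchestra + food-bank expansion + wetland restoration + 2×community garden: 129 k$, total 668.

668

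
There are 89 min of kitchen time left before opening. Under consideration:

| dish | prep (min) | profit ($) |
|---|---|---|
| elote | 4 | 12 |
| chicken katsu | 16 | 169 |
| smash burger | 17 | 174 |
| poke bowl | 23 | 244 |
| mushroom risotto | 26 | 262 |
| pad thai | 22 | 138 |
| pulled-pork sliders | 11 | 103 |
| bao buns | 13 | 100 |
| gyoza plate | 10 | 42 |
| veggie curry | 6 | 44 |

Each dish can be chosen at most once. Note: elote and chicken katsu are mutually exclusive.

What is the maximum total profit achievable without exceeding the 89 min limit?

893

Chicken katsu + smash burger + poke bowl + mushroom risotto + veggie curry uses 88 of the 89 min and totals 893.
An exhaustive check of the 1024 subsets confirms 893.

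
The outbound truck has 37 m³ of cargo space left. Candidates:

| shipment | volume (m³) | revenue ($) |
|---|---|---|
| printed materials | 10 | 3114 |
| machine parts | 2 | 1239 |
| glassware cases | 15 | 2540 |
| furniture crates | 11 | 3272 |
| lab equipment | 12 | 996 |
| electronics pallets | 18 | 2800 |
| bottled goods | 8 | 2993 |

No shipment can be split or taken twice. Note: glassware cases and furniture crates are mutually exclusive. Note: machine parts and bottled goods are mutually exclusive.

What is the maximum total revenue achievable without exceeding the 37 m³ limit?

9379

Best packing: printed materials + furniture crates + bottled goods — 29 m³, 9379 total.
Every other selection either busts 37 m³ or breaks a pairing rule or fails to beat 9379.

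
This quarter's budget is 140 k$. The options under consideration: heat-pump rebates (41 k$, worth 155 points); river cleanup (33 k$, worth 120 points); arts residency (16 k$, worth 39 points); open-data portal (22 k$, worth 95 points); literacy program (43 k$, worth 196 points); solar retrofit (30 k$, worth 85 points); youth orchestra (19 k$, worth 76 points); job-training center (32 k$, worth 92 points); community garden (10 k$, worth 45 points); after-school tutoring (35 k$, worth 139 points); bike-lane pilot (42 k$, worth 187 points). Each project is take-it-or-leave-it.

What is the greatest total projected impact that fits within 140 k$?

599

Open-data portal + literacy program + youth orchestra + community garden + bike-lane pilot uses 136 of the 140 k$ and totals 599.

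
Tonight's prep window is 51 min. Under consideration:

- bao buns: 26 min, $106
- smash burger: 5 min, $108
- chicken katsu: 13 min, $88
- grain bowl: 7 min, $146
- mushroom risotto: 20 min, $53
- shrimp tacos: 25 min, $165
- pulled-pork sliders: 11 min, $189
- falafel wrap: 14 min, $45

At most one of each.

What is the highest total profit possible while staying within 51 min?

608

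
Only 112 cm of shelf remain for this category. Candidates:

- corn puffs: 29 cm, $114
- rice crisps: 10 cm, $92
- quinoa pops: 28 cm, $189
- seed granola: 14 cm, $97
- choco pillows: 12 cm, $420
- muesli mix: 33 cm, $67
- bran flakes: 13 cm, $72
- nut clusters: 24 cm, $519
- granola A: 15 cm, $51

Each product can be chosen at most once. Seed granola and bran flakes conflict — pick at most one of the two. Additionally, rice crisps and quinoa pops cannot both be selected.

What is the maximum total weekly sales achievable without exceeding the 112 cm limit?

Best packing: corn puffs + quinoa pops + seed granola + choco pillows + nut clusters — 107 cm, 1339 total.
An exhaustive check of the 512 subsets confirms 1339.

1339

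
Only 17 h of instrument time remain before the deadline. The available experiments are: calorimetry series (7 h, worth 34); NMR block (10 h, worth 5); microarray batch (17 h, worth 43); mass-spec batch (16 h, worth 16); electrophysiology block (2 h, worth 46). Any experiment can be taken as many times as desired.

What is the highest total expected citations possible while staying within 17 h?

The ratio ordering already packs tightly: 8×electrophysiology block, 16 h, 368.

368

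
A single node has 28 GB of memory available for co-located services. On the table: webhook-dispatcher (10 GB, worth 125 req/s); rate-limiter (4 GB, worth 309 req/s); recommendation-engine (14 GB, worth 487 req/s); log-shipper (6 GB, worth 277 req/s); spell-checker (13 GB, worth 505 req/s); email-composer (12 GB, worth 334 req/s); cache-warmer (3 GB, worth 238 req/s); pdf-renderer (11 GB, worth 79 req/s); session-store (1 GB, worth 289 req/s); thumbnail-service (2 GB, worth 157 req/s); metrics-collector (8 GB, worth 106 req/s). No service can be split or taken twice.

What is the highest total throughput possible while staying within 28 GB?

Taking the top-ratio services first gives rate-limiter + log-shipper + email-composer + cache-warmer + session-store + thumbnail-service for 1604 (28 GB).
Dropping email-composer and thumbnail-service frees 14 GB; slotting in spell-checker (13 GB) lifts the total to 1618 at 27 GB.
Nothing else within 28 GB beats 1618.

1618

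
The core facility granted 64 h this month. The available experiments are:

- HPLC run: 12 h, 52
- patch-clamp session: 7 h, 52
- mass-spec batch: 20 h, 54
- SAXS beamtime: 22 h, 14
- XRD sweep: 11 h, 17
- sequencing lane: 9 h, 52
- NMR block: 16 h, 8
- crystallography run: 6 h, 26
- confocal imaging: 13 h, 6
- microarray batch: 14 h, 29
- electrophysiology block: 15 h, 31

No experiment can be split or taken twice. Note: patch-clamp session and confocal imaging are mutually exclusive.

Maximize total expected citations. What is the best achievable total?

A density-first pass picks HPLC run + patch-clamp session + mass-spec batch + sequencing lane + crystallography run — 236 at 54 h.
Dropping mass-spec batch frees 20 h; slotting in microarray batch + electrophysiology block (29 h) lifts the total to 242 at 63 h.

242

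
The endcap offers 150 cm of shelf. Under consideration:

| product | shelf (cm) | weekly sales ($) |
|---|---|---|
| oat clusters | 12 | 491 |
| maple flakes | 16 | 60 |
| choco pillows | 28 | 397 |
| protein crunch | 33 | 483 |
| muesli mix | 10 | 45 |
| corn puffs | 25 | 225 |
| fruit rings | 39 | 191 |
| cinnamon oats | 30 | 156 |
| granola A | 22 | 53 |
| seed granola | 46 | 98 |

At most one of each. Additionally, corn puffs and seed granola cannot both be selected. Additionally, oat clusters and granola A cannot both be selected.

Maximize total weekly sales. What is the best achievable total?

1832

Taking the top-ratio products first gives oat clusters + choco pillows + protein crunch + muesli mix + corn puffs + cinnamon oats for 1797 (138 cm).
Dropping cinnamon oats frees 30 cm; slotting in fruit rings (39 cm) lifts the total to 1832 at 147 cm.
Every other selection either busts 150 cm or breaks a pairing rule or fails to beat 1832.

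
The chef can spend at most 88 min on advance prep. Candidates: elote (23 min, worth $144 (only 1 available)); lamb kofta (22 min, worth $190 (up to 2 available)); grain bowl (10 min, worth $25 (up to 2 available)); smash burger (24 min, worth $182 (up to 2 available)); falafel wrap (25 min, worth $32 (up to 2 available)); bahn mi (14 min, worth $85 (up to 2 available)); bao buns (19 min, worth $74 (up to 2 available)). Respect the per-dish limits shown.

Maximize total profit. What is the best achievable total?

By profit per min: lamb kofta 8.64, smash burger 7.58, elote 6.26, bahn mi 6.07 lead.
The ratio ordering already packs tightly: 2×lamb kofta + smash burger + bahn mi, 82 min, 647.
Nothing else within 88 min beats 647.

647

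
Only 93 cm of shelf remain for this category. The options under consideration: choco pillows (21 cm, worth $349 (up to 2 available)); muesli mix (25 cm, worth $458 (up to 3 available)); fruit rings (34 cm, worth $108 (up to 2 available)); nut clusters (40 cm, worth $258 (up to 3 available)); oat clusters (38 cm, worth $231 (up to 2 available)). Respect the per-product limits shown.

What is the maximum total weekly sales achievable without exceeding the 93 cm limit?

The ratio heuristic lands on 3×muesli mix (1374) but leaves 18 cm idle.
The 25 cm tied up in muesli mix is better spent on 2×choco pillows — total rises to 1614 (92 cm).

1614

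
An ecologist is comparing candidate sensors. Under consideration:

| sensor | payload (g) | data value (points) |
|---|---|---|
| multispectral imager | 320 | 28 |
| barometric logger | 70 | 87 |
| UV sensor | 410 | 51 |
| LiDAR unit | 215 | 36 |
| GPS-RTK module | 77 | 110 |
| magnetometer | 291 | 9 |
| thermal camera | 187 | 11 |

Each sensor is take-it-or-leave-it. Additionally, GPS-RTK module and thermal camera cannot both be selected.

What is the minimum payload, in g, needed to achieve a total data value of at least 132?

147

Look for the lowest-payload combination reaching 132.
Taking barometric logger + GPS-RTK module gives 197 (≥ 132) for 147 g.
Any bundle with less than 147 g falls short of 132.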